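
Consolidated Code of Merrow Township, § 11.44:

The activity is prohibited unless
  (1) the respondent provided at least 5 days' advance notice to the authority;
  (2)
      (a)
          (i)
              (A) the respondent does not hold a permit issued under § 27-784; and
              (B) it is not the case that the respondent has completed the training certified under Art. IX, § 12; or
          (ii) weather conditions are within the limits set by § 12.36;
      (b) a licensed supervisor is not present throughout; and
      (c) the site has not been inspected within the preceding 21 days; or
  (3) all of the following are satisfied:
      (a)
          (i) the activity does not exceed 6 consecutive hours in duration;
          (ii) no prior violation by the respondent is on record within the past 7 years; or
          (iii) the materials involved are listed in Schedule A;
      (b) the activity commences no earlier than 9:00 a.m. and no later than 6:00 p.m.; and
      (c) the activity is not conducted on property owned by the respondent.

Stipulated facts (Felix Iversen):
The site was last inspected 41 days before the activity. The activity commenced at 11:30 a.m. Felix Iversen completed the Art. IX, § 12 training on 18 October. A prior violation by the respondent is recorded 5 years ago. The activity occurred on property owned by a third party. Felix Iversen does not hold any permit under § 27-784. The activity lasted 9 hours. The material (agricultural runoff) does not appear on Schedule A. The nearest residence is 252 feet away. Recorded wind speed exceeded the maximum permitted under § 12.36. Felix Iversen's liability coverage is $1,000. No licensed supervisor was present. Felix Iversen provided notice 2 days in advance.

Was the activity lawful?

No — unlawful.

(1) ≥5 days' notice — fails.
(A) not (holds permit) — holds.
(B) not (training certified) — not met.
(i) = T AND F = false.
(ii) weather ok — fails.
(a): F OR F → false.
(b) not (supervisor present) — holds.
(c) not (site inspected) — satisfied.
(2): F AND T AND T → false.
(i) ≤ 6 hrs duration — fails.
(ii) no prior violation — not met.
(iii) Schedule A material — fails.
(a): F OR F OR F → false.
(b) start within hours — holds.
(c) not (own property) — holds.
(3): F AND T AND T → false.
Overall: F OR F OR F → false.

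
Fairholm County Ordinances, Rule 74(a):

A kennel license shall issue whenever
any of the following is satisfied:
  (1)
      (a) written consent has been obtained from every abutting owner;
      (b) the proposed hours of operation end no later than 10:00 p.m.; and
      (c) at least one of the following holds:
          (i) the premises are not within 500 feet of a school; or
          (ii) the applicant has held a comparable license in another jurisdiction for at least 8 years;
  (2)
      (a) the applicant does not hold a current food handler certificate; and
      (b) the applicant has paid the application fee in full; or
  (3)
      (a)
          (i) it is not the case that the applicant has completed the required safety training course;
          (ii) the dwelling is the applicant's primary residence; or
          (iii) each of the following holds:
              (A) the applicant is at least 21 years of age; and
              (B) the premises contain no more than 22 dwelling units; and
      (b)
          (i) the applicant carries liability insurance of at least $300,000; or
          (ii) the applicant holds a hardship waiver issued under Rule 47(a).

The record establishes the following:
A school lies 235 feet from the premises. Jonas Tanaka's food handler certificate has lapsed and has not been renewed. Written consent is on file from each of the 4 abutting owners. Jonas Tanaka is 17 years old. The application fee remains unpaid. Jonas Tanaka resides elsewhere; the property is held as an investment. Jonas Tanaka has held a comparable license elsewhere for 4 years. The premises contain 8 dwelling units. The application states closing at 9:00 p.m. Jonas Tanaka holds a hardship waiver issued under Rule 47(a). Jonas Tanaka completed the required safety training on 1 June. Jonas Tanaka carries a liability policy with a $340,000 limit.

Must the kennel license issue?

(a) all abutters consent — satisfied.
(b) closes by 10 p.m. — satisfied.
(i) ≥500 ft from school — fails.
(ii) prior license ≥ 8 yr — not met.
(c): F OR F → false.
(1) = T AND T AND F = false.
(a) not (food handler cert.) — met.
(b) fee paid — not satisfied.
(2): T AND F → false.
(i) not (safety training) — not satisfied.
(ii) primary residence — fails.
(A) age ≥ 21 — fails.
(B) ≤ 22 units — holds.
(iii) = F AND T = false.
So (a) is not satisfied (F OR F OR F).
(i) insurance ≥ $300,000 — met.
(ii) hardship waiver — met.
(b) = T OR T = true.
So (3) is not satisfied (F AND T).
Overall: F OR F OR F → false.

No — denied.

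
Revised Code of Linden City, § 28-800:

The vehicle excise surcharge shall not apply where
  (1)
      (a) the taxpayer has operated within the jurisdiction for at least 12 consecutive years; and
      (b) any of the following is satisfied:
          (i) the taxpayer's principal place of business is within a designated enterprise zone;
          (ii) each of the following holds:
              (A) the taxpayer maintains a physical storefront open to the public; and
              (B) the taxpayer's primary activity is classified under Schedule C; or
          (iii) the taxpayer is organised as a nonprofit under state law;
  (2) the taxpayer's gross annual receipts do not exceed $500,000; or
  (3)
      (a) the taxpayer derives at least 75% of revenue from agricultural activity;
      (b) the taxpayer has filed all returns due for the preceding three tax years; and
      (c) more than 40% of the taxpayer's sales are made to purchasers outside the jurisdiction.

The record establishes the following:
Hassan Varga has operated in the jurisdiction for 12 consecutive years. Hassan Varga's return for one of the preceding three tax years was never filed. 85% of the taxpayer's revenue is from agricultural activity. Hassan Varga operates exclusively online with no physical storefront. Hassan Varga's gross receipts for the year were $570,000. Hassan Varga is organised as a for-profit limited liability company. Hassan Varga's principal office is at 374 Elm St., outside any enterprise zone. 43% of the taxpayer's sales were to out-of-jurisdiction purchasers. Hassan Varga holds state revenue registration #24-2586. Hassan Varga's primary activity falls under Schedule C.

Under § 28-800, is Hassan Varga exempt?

(a) ≥ 12 yrs in jurisdiction — met.
(i) in enterprise zone — not satisfied.
(A) has storefront — not satisfied.
(B) Schedule C activity — satisfied.
(ii): F AND T → false.
(iii) nonprofit — not satisfied.
So (b) is not satisfied (F OR F OR F).
(1): T AND F → false.
(2) receipts ≤ $500,000 — fails.
(a) ≥75% agricultural — satisfied.
(b) returns current — fails.
(c) >40% out-of-jur. sales — met.
So (3) is not satisfied (T AND F AND T).
So Overall is not satisfied (F OR F OR F).

No — not exempt.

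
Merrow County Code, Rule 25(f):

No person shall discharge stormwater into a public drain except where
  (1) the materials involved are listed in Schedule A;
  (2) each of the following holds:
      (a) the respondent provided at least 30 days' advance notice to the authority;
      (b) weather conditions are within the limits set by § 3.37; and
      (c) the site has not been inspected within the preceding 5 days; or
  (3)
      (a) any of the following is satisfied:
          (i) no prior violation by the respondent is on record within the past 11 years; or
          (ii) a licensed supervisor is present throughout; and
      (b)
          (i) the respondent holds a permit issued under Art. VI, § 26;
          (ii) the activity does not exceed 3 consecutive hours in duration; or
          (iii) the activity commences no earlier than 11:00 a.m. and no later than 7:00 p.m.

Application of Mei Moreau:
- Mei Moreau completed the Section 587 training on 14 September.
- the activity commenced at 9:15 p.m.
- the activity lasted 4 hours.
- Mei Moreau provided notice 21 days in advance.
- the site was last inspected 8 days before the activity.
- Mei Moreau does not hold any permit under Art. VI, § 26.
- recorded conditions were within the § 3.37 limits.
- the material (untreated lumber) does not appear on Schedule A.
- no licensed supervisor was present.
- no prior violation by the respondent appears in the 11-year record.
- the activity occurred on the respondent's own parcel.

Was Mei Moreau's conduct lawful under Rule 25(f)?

(1) Schedule A material — fails.
(a) ≥30 days' notice — not met.
(b) weather ok — satisfied.
(c) not (site inspected) — satisfied.
So (2) is not satisfied (F AND T AND T).
(i) no prior violation — met.
(ii) supervisor present — not met.
So (a) is satisfied (T OR F).
(i) holds permit — not met.
(ii) ≤ 3 hrs duration — not met.
(iii) start within hours — fails.
(b) = F OR F OR F = false.
(3) = T AND F = false.
Overall: F OR F OR F → false.

No — unlawful.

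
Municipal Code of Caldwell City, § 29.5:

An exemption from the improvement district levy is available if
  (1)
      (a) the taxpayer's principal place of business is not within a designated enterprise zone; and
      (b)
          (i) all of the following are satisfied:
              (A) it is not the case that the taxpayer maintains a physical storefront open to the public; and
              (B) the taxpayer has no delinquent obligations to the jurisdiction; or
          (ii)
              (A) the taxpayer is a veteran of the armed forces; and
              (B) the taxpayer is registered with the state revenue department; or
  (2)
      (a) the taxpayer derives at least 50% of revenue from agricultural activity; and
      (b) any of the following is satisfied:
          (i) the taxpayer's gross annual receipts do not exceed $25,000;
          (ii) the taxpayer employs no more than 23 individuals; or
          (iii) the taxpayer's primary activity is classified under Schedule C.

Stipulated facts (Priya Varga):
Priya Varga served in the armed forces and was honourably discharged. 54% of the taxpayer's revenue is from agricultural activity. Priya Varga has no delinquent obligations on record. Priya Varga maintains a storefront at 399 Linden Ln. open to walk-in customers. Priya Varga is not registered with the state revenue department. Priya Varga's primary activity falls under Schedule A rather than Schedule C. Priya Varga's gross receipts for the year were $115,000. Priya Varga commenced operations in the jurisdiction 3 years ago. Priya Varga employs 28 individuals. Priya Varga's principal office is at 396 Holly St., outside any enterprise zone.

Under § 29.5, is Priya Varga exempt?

No — not exempt.

(a) not (in enterprise zone) — satisfied.
(A) not (has storefront) — not satisfied.
(B) no delinquency — holds.
(i) = F AND T = false.
(A) veteran — met.
(B) state-registered — not satisfied.
(ii) = T AND F = false.
(b) = F OR F = false.
So (1) is not satisfied (T AND F).
(a) ≥50% agricultural — met.
(i) receipts ≤ $25,000 — not met.
(ii) ≤ 23 employees — fails.
(iii) Schedule C activity — not met.
(b): F OR F OR F → false.
(2) = T AND F = false.
So Overall is not satisfied (F OR F).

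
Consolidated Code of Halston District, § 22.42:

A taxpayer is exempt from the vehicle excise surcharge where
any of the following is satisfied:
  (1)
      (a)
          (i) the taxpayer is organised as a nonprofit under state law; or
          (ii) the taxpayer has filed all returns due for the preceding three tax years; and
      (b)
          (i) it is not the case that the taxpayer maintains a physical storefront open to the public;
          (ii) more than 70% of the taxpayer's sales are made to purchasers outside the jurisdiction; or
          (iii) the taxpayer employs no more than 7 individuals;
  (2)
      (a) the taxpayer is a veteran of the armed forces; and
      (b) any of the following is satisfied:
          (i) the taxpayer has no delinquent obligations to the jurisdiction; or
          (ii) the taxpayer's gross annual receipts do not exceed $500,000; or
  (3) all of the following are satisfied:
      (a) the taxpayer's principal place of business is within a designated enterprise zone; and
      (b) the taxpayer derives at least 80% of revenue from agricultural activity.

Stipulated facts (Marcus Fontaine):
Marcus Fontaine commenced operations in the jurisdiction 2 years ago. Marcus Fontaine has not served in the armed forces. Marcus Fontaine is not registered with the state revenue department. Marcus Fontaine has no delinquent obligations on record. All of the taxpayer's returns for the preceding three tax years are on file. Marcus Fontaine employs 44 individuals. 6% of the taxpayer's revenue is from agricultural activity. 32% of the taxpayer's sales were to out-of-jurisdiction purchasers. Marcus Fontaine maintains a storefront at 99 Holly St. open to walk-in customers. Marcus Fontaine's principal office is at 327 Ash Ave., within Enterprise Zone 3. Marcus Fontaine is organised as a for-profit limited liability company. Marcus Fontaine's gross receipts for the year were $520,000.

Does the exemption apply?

(i) nonprofit — not met.
(ii) returns current — holds.
So (a) is satisfied (F OR T).
(i) not (has storefront) — fails.
(ii) >70% out-of-jur. sales — not met.
(iii) ≤ 7 employees — not satisfied.
So (b) is not satisfied (F OR F OR F).
So (1) is not satisfied (T AND F).
(a) veteran — not satisfied.
(i) no delinquency — holds.
(ii) receipts ≤ $500,000 — fails.
(b): T OR F → true.
(2) = F AND T = false.
(a) in enterprise zone — holds.
(b) ≥80% agricultural — fails.
So (3) is not satisfied (T AND F).
So Overall is not satisfied (F OR F OR F).

No — not exempt.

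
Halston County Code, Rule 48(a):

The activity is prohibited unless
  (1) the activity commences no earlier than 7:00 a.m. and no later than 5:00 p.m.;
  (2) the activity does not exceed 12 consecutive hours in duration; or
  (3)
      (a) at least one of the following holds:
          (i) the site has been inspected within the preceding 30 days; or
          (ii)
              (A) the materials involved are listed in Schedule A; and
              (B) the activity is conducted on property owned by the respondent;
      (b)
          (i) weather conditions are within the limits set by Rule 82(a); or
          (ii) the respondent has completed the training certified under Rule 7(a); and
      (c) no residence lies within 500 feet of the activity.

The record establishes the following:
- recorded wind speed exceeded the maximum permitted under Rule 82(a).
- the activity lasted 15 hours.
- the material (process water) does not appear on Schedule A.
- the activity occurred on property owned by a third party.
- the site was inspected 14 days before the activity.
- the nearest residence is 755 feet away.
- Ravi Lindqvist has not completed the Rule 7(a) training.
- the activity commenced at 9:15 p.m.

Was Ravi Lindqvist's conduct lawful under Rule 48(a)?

No — unlawful.

(1) start within hours — fails.
(2) ≤ 12 hrs duration — not satisfied.
(i) site inspected — satisfied.
(A) Schedule A material — not met.
(B) own property — fails.
So (ii) is not satisfied (F AND F).
So (a) is satisfied (T OR F).
(i) weather ok — fails.
(ii) training certified — not satisfied.
(b): F OR F → false.
(c) no residence in 500 ft — met.
(3) = T AND F AND T = false.
So Overall is not satisfied (F OR F OR F).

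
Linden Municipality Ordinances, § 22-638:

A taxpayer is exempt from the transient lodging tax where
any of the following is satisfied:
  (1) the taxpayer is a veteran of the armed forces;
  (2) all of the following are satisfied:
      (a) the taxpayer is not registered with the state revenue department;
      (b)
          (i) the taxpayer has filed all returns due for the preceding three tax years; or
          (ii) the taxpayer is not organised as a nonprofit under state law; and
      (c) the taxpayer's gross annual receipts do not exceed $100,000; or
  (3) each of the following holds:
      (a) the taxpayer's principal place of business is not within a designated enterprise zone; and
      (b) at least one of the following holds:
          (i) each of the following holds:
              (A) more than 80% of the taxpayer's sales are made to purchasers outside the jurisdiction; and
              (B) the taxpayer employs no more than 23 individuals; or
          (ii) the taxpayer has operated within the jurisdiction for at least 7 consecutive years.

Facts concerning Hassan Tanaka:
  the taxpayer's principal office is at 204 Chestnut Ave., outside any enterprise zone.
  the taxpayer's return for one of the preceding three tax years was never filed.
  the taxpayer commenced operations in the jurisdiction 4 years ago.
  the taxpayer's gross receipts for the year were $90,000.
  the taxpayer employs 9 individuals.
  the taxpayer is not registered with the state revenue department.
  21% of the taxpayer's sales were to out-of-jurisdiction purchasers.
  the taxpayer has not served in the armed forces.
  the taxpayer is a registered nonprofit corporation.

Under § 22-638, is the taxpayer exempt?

(1) veteran — fails.
(a) not (state-registered) — met.
(i) returns current — not met.
(ii) not (nonprofit) — not satisfied.
So (b) is not satisfied (F OR F).
(c) receipts ≤ $100,000 — satisfied.
(2) = T AND F AND T = false.
(a) not (in enterprise zone) — holds.
(A) >80% out-of-jur. sales — not satisfied.
(B) ≤ 23 employees — holds.
(i) = F AND T = false.
(ii) ≥ 7 yrs in jurisdiction — fails.
So (b) is not satisfied (F OR F).
So (3) is not satisfied (T AND F).
So Overall is not satisfied (F OR F OR F).

No — not exempt.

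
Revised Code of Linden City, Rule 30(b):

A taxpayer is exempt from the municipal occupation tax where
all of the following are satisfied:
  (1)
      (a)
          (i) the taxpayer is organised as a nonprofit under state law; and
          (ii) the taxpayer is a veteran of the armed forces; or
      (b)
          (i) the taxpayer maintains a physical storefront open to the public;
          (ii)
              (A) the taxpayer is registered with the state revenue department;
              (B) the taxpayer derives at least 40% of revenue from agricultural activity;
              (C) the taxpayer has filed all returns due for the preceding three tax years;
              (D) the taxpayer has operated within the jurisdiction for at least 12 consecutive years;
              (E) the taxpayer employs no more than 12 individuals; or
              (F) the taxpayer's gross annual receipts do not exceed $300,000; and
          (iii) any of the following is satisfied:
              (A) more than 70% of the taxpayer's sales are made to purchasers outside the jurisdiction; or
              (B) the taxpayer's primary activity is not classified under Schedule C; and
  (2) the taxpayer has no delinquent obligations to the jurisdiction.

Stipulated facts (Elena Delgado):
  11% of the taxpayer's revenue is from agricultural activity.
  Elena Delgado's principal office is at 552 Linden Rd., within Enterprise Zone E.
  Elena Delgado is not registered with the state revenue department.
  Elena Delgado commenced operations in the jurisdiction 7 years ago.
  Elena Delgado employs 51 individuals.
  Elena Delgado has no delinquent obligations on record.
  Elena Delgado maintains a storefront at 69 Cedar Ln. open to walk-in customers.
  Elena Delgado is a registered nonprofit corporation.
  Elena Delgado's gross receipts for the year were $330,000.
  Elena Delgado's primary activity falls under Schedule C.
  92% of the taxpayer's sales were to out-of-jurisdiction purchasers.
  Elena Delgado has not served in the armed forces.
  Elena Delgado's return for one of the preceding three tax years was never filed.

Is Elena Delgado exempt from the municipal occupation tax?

(i) nonprofit — holds.
(ii) veteran — not satisfied.
So (a) is not satisfied (T AND F).
(i) has storefront — met.
(A) state-registered — not satisfied.
(B) ≥40% agricultural — fails.
(C) returns current — fails.
(D) ≥ 12 yrs in jurisdiction — not satisfied.
(E) ≤ 12 employees — not satisfied.
(F) receipts ≤ $300,000 — not satisfied.
(ii): F OR F OR F OR F OR F OR F → false.
(A) >70% out-of-jur. sales — satisfied.
(B) not (Schedule C activity) — not met.
So (iii) is satisfied (T OR F).
(b): T AND F AND T → false.
(1): F OR F → false.
(2) no delinquency — met.
So Overall is not satisfied (F AND T).

No — not exempt.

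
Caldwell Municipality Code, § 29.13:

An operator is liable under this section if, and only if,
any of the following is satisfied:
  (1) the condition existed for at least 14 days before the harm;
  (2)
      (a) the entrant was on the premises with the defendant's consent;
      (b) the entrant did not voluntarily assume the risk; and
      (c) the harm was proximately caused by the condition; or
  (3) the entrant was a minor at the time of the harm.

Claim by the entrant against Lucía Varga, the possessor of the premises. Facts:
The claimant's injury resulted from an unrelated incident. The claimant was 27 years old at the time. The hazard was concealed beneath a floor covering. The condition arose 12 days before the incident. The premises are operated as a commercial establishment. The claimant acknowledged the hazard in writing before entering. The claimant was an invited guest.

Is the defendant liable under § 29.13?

(1) condition ≥14 days old — not satisfied.
(a) consent to enter — satisfied.
(b) no assumed risk — fails.
(c) proximate cause — not satisfied.
(2) = T AND F AND F = false.
(3) entrant a minor — not satisfied.
So Overall is not satisfied (F OR F OR F).

No — not liable.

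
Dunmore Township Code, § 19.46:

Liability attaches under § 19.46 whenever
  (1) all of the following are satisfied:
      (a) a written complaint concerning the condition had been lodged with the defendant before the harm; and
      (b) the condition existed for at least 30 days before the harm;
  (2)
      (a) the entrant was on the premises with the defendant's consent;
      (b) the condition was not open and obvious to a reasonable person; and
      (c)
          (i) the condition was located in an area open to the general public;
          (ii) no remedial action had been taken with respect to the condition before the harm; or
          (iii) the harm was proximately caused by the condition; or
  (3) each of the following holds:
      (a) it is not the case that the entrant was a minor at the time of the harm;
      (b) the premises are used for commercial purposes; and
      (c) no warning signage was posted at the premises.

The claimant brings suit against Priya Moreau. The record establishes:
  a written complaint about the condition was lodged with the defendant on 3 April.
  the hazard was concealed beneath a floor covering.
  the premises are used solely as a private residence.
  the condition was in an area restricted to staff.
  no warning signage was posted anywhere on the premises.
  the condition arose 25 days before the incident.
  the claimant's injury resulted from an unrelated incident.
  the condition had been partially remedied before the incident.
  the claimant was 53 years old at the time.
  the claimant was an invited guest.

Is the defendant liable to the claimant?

(a) complaint lodged — holds.
(b) condition ≥30 days old — fails.
(1): T AND F → false.
(a) consent to enter — met.
(b) not open/obvious — holds.
(i) public area — not met.
(ii) no remedial action — fails.
(iii) proximate cause — not satisfied.
So (c) is not satisfied (F OR F OR F).
So (2) is not satisfied (T AND T AND F).
(a) not (entrant a minor) — met.
(b) commercial use — not satisfied.
(c) no signage posted — satisfied.
(3) = T AND F AND T = false.
So Overall is not satisfied (F OR F OR F).

No — not liable.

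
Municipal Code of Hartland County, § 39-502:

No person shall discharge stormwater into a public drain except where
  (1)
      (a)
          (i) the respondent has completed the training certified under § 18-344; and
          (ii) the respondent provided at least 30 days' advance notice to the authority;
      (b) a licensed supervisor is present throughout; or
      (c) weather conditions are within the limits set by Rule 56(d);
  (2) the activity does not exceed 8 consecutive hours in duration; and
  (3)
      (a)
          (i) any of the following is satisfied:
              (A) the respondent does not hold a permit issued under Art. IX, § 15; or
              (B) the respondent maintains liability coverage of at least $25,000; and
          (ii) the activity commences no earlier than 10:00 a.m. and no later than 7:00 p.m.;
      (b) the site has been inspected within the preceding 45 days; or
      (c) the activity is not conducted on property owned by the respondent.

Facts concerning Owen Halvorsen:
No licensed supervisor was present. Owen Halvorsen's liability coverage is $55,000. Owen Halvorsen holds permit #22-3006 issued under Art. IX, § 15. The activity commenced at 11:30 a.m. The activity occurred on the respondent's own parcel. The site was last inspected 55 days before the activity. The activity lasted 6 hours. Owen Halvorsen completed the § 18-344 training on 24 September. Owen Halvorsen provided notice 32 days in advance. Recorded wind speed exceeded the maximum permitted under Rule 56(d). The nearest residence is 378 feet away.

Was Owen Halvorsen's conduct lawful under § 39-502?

(i) training certified — satisfied.
(ii) ≥30 days' notice — satisfied.
(a): T AND T → true.
(b) supervisor present — fails.
(c) weather ok — fails.
So (1) is satisfied (T OR F OR F).
(2) ≤ 8 hrs duration — satisfied.
(A) not (holds permit) — fails.
(B) coverage ≥ $25,000 — satisfied.
So (i) is satisfied (F OR T).
(ii) start within hours — satisfied.
So (a) is satisfied (T AND T).
(b) site inspected — fails.
(c) not (own property) — fails.
(3): T OR F OR F → true.
Overall: T AND T AND T → true.

Yes — lawful.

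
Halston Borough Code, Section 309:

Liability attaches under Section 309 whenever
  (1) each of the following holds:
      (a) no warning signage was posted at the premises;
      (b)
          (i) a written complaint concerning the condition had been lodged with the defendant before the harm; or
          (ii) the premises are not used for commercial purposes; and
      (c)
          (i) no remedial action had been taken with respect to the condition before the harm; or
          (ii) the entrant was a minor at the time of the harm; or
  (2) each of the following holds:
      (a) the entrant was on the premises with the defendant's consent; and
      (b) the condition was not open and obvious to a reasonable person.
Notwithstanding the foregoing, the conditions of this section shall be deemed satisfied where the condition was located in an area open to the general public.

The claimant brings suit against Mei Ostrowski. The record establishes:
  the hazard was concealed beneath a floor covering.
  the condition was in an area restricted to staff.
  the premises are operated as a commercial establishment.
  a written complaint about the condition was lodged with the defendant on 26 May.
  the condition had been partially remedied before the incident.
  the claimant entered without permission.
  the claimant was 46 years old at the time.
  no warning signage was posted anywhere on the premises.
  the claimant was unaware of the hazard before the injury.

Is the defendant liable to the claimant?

(a) no signage posted — met.
(i) complaint lodged — satisfied.
(ii) not (commercial use) — not satisfied.
(b) = T OR F = true.
(i) no remedial action — fails.
(ii) entrant a minor — not met.
(c): F OR F → false.
So (1) is not satisfied (T AND T AND F).
(a) consent to enter — not met.
(b) not open/obvious — met.
So (2) is not satisfied (F AND T).
So Overall is not satisfied (F OR F).
Exception (public area) — not satisfied.
Result: main false OR exception false → false.

No — not liable.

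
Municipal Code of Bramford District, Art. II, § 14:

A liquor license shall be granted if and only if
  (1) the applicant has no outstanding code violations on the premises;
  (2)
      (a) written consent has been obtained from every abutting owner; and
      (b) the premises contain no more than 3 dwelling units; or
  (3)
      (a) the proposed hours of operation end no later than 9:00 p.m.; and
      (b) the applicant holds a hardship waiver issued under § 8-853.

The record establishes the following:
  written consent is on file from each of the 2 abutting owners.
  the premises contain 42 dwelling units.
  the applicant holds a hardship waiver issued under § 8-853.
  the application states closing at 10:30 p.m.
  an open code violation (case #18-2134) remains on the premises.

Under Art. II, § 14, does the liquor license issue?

(1) no code violations — not met.
(a) all abutters consent — met.
(b) ≤ 3 units — not satisfied.
(2): T AND F → false.
(a) closes by 9 p.m. — fails.
(b) hardship waiver — satisfied.
(3) = F AND T = false.
So Overall is not satisfied (F OR F OR F).

No — denied.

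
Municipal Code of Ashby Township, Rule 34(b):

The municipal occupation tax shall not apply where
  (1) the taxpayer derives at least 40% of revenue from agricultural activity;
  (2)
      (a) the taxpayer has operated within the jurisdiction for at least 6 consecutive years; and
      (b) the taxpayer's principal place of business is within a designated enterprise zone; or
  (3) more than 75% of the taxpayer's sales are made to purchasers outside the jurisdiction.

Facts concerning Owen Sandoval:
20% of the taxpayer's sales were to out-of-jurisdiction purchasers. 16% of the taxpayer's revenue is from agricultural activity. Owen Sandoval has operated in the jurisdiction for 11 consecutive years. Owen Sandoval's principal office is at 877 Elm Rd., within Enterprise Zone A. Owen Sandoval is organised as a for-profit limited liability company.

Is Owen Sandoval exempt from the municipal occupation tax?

(1) ≥40% agricultural — not satisfied.
(a) ≥ 6 yrs in jurisdiction — satisfied.
(b) in enterprise zone — met.
(2) = T AND T = true.
(3) >75% out-of-jur. sales — fails.
So Overall is satisfied (F OR T OR F).

Yes — exempt.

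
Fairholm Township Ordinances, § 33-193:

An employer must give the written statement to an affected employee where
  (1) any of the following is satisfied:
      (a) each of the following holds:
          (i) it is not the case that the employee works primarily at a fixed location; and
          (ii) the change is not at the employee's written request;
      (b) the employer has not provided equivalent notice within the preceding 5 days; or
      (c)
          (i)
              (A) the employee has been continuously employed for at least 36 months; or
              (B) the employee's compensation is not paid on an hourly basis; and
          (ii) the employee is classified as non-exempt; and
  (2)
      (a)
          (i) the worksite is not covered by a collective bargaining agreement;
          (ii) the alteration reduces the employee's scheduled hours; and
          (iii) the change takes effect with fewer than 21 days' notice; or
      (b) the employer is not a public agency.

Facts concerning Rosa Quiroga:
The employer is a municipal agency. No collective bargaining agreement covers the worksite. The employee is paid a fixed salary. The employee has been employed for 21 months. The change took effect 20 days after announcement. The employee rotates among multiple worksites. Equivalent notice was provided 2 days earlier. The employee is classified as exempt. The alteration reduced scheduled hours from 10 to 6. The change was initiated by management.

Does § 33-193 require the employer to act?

(i) not (fixed location) — met.
(ii) not employee-requested — satisfied.
So (a) is satisfied (T AND T).
(b) no recent notice — not satisfied.
(A) tenure ≥ 36 mo. — fails.
(B) not (hourly-paid) — met.
(i) = F OR T = true.
(ii) non-exempt — not met.
So (c) is not satisfied (T AND F).
So (1) is satisfied (T OR F OR F).
(i) no CBA — met.
(ii) hours reduced — holds.
(iii) < 21 days' notice — holds.
So (a) is satisfied (T AND T AND T).
(b) not (public agency) — fails.
(2) = T OR F = true.
Overall = T AND T = true.

Yes — required.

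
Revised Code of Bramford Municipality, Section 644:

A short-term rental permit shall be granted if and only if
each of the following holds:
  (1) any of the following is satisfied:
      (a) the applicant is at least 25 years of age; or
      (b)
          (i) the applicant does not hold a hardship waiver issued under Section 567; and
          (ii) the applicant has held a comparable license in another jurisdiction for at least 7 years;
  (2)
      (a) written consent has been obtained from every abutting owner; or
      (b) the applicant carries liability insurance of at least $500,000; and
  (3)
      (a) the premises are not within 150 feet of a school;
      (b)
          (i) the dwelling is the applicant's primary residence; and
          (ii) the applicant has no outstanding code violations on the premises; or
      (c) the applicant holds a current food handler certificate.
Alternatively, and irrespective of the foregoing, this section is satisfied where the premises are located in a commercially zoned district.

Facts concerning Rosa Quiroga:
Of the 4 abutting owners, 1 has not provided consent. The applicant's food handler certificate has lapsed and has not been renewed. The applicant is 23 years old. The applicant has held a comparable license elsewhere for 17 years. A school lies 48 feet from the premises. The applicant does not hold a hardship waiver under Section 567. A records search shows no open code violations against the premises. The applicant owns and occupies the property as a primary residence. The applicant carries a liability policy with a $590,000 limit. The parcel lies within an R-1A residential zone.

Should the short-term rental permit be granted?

Yes — granted.

(a) age ≥ 25 — not satisfied.
(i) not (hardship waiver) — holds.
(ii) prior license ≥ 7 yr — satisfied.
(b) = T AND T = true.
(1): F OR T → true.
(a) all abutters consent — fails.
(b) insurance ≥ $500,000 — satisfied.
So (2) is satisfied (F OR T).
(a) ≥150 ft from school — not met.
(i) primary residence — holds.
(ii) no code violations — holds.
So (b) is satisfied (T AND T).
(c) food handler cert. — not satisfied.
(3) = F OR T OR F = true.
Overall = T AND T AND T = true.
Exception (commercially zoned) — not satisfied.
Result: main true OR exception false → true.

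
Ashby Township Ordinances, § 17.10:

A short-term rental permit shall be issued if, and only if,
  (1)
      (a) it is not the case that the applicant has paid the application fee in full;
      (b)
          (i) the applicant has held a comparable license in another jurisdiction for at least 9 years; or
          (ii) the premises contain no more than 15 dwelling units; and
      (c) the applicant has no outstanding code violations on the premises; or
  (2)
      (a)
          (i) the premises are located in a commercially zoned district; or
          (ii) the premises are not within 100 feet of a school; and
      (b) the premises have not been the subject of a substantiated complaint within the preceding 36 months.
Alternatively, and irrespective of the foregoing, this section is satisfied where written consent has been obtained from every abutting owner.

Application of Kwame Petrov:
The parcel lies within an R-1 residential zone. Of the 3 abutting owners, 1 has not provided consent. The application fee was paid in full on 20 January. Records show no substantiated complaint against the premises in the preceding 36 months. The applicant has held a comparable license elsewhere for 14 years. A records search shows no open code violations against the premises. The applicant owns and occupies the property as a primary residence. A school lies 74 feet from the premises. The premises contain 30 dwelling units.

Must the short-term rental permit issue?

(a) not (fee paid) — not met.
(i) prior license ≥ 9 yr — met.
(ii) ≤ 15 units — not satisfied.
So (b) is satisfied (T OR F).
(c) no code violations — holds.
(1) = F AND T AND T = false.
(i) commercially zoned — not met.
(ii) ≥100 ft from school — not satisfied.
(a): F OR F → false.
(b) no complaint in 36 mo. — satisfied.
So (2) is not satisfied (F AND T).
So Overall is not satisfied (F OR F).
Exception (all abutters consent) — not satisfied.
Result: main false OR exception false → false.

No — denied.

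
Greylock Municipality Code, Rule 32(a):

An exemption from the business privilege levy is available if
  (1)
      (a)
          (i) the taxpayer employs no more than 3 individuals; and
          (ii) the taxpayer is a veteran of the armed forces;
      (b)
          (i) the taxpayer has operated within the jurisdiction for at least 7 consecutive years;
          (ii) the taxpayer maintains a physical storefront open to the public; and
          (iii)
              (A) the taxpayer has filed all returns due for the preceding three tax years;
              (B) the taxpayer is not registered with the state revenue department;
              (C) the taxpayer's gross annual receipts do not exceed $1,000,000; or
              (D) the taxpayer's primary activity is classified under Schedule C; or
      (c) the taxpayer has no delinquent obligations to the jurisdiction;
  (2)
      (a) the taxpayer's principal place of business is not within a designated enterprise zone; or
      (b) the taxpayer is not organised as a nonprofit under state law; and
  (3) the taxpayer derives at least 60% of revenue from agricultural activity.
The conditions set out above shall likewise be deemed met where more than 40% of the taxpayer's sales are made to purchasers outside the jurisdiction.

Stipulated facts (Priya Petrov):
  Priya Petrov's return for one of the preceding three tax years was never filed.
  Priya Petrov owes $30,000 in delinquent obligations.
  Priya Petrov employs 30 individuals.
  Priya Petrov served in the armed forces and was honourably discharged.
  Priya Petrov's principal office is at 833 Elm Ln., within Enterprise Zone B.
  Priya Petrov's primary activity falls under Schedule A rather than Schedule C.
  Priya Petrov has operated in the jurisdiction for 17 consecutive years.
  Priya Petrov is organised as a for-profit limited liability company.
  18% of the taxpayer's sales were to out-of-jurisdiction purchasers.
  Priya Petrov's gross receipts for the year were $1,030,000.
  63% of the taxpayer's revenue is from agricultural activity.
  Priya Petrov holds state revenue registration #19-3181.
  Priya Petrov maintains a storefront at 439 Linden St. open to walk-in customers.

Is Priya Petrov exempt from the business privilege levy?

(i) ≤ 3 employees — not met.
(ii) veteran — satisfied.
So (a) is not satisfied (F AND T).
(i) ≥ 7 yrs in jurisdiction — met.
(ii) has storefront — satisfied.
(A) returns current — not met.
(B) not (state-registered) — not satisfied.
(C) receipts ≤ $1,000,000 — not met.
(D) Schedule C activity — not met.
(iii): F OR F OR F OR F → false.
(b): T AND T AND F → false.
(c) no delinquency — fails.
(1) = F OR F OR F = false.
(a) not (in enterprise zone) — fails.
(b) not (nonprofit) — holds.
So (2) is satisfied (F OR T).
(3) ≥60% agricultural — satisfied.
Overall: F AND T AND T → false.
Exception (>40% out-of-jur. sales) — not satisfied.
Result: main false OR exception false → false.

No — not exempt.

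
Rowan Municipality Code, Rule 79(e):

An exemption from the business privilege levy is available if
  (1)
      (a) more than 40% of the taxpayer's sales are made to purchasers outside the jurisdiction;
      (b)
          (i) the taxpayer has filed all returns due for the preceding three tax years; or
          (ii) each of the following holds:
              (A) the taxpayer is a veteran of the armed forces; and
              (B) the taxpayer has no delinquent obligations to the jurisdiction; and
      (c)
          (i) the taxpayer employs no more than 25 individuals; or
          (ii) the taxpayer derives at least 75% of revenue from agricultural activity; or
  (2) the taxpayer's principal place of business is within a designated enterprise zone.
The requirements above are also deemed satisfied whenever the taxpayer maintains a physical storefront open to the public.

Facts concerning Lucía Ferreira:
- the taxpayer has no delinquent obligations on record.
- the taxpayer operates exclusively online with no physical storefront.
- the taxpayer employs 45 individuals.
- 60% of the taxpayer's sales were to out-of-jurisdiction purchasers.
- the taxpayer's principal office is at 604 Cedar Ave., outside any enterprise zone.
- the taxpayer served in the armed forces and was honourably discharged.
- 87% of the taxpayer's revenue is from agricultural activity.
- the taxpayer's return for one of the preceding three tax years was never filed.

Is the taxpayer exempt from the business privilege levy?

Yes — exempt.

(a) >40% out-of-jur. sales — holds.
(i) returns current — not met.
(A) veteran — met.
(B) no delinquency — satisfied.
So (ii) is satisfied (T AND T).
(b): F OR T → true.
(i) ≤ 25 employees — not satisfied.
(ii) ≥75% agricultural — met.
So (c) is satisfied (F OR T).
So (1) is satisfied (T AND T AND T).
(2) in enterprise zone — not satisfied.
Overall: T OR F → true.
Exception (has storefront) — not satisfied.
Result: main true OR exception false → true.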